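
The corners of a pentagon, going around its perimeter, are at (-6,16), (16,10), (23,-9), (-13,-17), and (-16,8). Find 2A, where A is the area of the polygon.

1782

Using the shoelace formula, 2A = |[(-6)·10 − 16·16] + [16·(-9) − 23·10] + [23·(-17) − (-13)·(-9)] + [(-13)·8 − (-16)·(-17)] + [(-16)·16 − (-6)·8]| = 1782, so the area is 891.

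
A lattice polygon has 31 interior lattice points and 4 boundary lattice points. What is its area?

Pick's theorem states A = I + B/2 − 1, so A = 31 + 4/2 − 1 = 32.

32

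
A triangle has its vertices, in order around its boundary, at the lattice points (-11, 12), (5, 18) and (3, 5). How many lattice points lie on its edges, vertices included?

10

Summing gcd(|Δx|,|Δy|) over the edges gives the boundary count: gcd(16,6) + gcd(2,13) + gcd(14,7) = 2+1+7 = 10.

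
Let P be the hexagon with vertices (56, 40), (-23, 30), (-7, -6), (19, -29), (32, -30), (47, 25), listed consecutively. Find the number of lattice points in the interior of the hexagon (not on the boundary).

Using the shoelace formula, 2A = |[56·30 − (-23)·40] + [(-23)·(-6) − (-7)·30] + [(-7)·(-29) − 19·(-6)] + [19·(-30) − 32·(-29)] + [32·25 − 47·(-30)] + [47·40 − 56·25]| = 6313, so the area is 6313/2.
Along each edge there are gcd(|Δx|,|Δy|)+1 lattice points, so counting each shared vertex once the boundary has gcd(79,10) + gcd(16,36) + gcd(26,23) + gcd(13,1) + gcd(15,55) + gcd(9,15) = 1+4+1+1+5+3 = 15.
Pick's theorem gives I = A − B/2 + 1 = 6313/2 − 15/2 + 1 = 3150.

3150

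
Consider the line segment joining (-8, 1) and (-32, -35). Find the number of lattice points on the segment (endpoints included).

13

The number of lattice points on a segment between lattice points is gcd(|Δx|,|Δy|) + 1 = gcd(24,36) + 1 = 12 + 1 = 13.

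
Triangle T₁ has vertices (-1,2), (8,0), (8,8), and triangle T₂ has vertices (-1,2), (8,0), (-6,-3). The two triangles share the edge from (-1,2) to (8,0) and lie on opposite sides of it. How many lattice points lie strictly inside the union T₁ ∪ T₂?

56

The union is the simple quadrilateral with vertices (-1,2), (8,8), (8,0), (-6,-3) in order.
The shoelace formula gives twice the area as |[(-1)·8 − 8·2] + [8·0 − 8·8] + [8·(-3) − (-6)·0] + [(-6)·2 − (-1)·(-3)]| = 127, so the area is 127/2.
Along each edge there are gcd(|Δx|,|Δy|)+1 lattice points, so counting each shared vertex once the boundary has gcd(9,6) + gcd(0,8) + gcd(14,3) + gcd(5,5) = 3+8+1+5 = 17.
By Pick's theorem I = A − B/2 + 1 = 127/2 − 17/2 + 1 = 56.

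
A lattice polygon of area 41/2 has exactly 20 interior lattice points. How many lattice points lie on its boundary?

Pick's theorem gives A = I + B/2 − 1, so B = 2(A − I + 1) = 2(41/2 − 20 + 1) = 3.

3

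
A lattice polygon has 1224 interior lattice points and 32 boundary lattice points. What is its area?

Pick's theorem states A = I + B/2 − 1, so A = 1224 + 32/2 − 1 = 1239.

1239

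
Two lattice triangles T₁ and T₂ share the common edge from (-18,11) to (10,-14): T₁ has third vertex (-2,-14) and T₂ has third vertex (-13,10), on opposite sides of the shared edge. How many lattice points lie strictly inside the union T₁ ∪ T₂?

192

The union is the simple quadrilateral with vertices (-18,11), (-2,-14), (10,-14), (-13,10) in order.
The shoelace formula gives twice the area as |[(-18)·(-14) − (-2)·11] + [(-2)·(-14) − 10·(-14)] + [10·10 − (-13)·(-14)] + [(-13)·11 − (-18)·10]| = 397, so the area is 198.5.
The number of boundary lattice points is Σ gcd(|Δx|,|Δy|) = gcd(16,25) + gcd(12,0) + gcd(23,24) + gcd(5,1) = 1+12+1+1 = 15.
By Pick's theorem I = A − B/2 + 1 = 198.5 − 15/2 + 1 = 192.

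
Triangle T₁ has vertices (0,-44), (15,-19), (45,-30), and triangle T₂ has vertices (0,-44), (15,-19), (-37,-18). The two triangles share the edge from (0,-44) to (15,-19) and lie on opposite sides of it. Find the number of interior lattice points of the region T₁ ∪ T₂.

The union is the simple quadrilateral with vertices (0,-44), (45,-30), (15,-19), (-37,-18) in order.
By the shoelace formula, twice the signed area is |[0·(-30) − 45·(-44)] + [45·(-19) − 15·(-30)] + [15·(-18) − (-37)·(-19)] + [(-37)·(-44) − 0·(-18)]| = 2230, so the area is 1115.
The number of boundary lattice points is Σ gcd(|Δx|,|Δy|) = gcd(45,14) + gcd(30,11) + gcd(52,1) + gcd(37,26) = 1+1+1+1 = 4.
By Pick's theorem I = A − B/2 + 1 = 1115 − 4/2 + 1 = 1114.

1114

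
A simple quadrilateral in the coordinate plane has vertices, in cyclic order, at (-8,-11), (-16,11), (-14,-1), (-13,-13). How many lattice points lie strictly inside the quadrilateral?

The shoelace formula gives twice the area as |[(-8)·11 − (-16)·(-11)] + [(-16)·(-1) − (-14)·11] + [(-14)·(-13) − (-13)·(-1)] + [(-13)·(-11) − (-8)·(-13)]| = 114, so the area is 57.
The number of boundary lattice points is Σ gcd(|Δx|,|Δy|) = gcd(8,22) + gcd(2,12) + gcd(1,12) + gcd(5,2) = 2+2+1+1 = 6.
By Pick's theorem A = I + B/2 − 1, so I = 57 − 6/2 + 1 = 55.

55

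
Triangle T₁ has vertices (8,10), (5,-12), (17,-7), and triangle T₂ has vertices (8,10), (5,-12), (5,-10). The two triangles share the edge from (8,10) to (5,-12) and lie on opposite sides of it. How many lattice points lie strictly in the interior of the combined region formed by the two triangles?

126

The union is the simple quadrilateral with vertices (8,10), (17,-7), (5,-12), (5,-10) in order.
The shoelace formula gives twice the area as |[8·(-7) − 17·10] + [17·(-12) − 5·(-7)] + [5·(-10) − 5·(-12)] + [5·10 − 8·(-10)]| = 255, so the area is 127.5.
The number of boundary lattice points is Σ gcd(|Δx|,|Δy|) = gcd(9,17) + gcd(12,5) + gcd(0,2) + gcd(3,20) = 1+1+2+1 = 5.
By Pick's theorem I = A − B/2 + 1 = 127.5 − 5/2 + 1 = 126.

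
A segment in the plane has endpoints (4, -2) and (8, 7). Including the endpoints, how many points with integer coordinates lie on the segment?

2

The number of lattice points on a segment between lattice points is gcd(|Δx|,|Δy|) + 1 = gcd(4,9) + 1 = 1 + 1 = 2.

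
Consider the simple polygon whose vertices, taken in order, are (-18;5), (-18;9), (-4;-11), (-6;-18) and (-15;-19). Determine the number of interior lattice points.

198

The shoelace formula gives twice the area as |[(-18)·9 − (-18)·5] + [(-18)·(-11) − (-4)·9] + [(-4)·(-18) − (-6)·(-11)] + [(-6)·(-19) − (-15)·(-18)] + [(-15)·5 − (-18)·(-19)]| = 405, so the area is 405/2.
Along each edge there are gcd(|Δx|,|Δy|)+1 lattice points, so counting each shared vertex once the boundary has gcd(0,4) + gcd(14,20) + gcd(2,7) + gcd(9,1) + gcd(3,24) = 4+2+1+1+3 = 11.
By Pick's theorem A = I + B/2 − 1, so I = 405/2 − 11/2 + 1 = 198.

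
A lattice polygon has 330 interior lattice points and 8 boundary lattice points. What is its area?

333

Pick's theorem states A = I + B/2 − 1, so A = 330 + 8/2 − 1 = 333.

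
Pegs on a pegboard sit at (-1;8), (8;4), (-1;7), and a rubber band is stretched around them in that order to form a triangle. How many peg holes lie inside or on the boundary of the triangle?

8

The shoelace formula gives twice the area as |((-1)·4 − 8·8) + (8·7 − (-1)·4) + ((-1)·8 − (-1)·7)| = 9, so the area is 4.5.
The number of boundary lattice points is Σ gcd(|Δx|,|Δy|) = gcd(9,4) + gcd(9,3) + gcd(0,1) = 1+3+1 = 5.
Pick's theorem gives I = A − B/2 + 1 = 4.5 − 5/2 + 1 = 3, so the closed region contains I + B = 3 + 5 = 8 lattice points.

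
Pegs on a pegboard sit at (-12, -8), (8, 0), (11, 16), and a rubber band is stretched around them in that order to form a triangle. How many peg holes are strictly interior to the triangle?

Using the shoelace formula, 2A = |((-12)·0 − 8·(-8)) + (8·16 − 11·0) + (11·(-8) − (-12)·16)| = 296, so the area is 148.
Along each edge there are gcd(|Δx|,|Δy|)+1 lattice points, so counting each shared vertex once the boundary has gcd(20,8) + gcd(3,16) + gcd(23,24) = 4+1+1 = 6.
By Pick's theorem A = I + B/2 − 1, so I = 148 − 6/2 + 1 = 146.

146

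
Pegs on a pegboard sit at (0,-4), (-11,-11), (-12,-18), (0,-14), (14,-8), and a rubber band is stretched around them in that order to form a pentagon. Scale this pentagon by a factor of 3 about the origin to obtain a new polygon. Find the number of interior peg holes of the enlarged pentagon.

1471

By the shoelace formula, twice the signed area is |[0·(-11) − (-11)·(-4)] + [(-11)·(-18) − (-12)·(-11)] + [(-12)·(-14) − 0·(-18)] + [0·(-8) − 14·(-14)] + [14·(-4) − 0·(-8)]| = 330, so the area is 165.
Summing gcd(|Δx|,|Δy|) over the edges gives the boundary count: gcd(11,7) + gcd(1,7) + gcd(12,4) + gcd(14,6) + gcd(14,4) = 1+1+4+2+2 = 10.
Scaling by 3 multiplies the area by 3² = 9 (so the new area is 1485) and multiplies the boundary lattice-point count by 3, giving 30.
By Pick's theorem, the interior count of the dilated polygon is 1485 − 30/2 + 1 = 1471.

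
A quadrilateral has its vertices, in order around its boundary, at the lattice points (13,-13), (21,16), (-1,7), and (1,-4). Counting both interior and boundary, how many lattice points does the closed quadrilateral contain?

The shoelace formula gives twice the area as |[13·16 − 21·(-13)] + [21·7 − (-1)·16] + [(-1)·(-4) − 1·7] + [1·(-13) − 13·(-4)]| = 680, so the area is 340.
The number of boundary lattice points is Σ gcd(|Δx|,|Δy|) = gcd(8,29) + gcd(22,9) + gcd(2,11) + gcd(12,9) = 1+1+1+3 = 6.
Pick's theorem gives I = A − B/2 + 1 = 340 − 6/2 + 1 = 338, so the closed region contains I + B = 338 + 6 = 344 lattice points.

344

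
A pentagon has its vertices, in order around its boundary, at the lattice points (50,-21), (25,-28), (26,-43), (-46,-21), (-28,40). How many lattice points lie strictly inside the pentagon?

Using the shoelace formula, 2A = |(50·(-28) − 25·(-21)) + (25·(-43) − 26·(-28)) + (26·(-21) − (-46)·(-43)) + ((-46)·40 − (-28)·(-21)) + ((-28)·(-21) − 50·40)| = 7586, so the area is 3793.
Summing gcd(|Δx|,|Δy|) over the edges gives the boundary count: gcd(25,7) + gcd(1,15) + gcd(72,22) + gcd(18,61) + gcd(78,61) = 1+1+2+1+1 = 6.
Pick's theorem gives I = A − B/2 + 1 = 3793 − 6/2 + 1 = 3791.

3791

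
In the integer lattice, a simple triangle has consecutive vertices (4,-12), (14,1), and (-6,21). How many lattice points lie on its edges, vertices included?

Along each edge there are gcd(|Δx|,|Δy|)+1 lattice points, so counting each shared vertex once the boundary has gcd(10,13) + gcd(20,20) + gcd(10,33) = 1+20+1 = 22.

22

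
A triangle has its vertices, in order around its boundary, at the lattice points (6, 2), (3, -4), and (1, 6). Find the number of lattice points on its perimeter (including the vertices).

6

The number of boundary lattice points is Σ gcd(|Δx|,|Δy|) = gcd(3,6) + gcd(2,10) + gcd(5,4) = 3+2+1 = 6.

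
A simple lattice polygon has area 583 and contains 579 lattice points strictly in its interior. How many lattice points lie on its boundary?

10

Pick's theorem gives A = I + B/2 − 1, so B = 2(A − I + 1) = 2(583 − 579 + 1) = 10.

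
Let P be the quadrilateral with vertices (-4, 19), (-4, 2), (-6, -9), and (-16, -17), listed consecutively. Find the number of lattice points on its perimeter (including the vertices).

Along each edge there are gcd(|Δx|,|Δy|)+1 lattice points, so counting each shared vertex once the boundary has gcd(0,17) + gcd(2,11) + gcd(10,8) + gcd(12,36) = 17+1+2+12 = 32.

32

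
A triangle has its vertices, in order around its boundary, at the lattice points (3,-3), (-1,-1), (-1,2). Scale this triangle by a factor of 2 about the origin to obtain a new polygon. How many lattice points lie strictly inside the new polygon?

19

The shoelace formula gives twice the area as |[3·(-1) − (-1)·(-3)] + [(-1)·2 − (-1)·(-1)] + [(-1)·(-3) − 3·2]| = 12, so the area is 6.
Along each edge there are gcd(|Δx|,|Δy|)+1 lattice points, so counting each shared vertex once the boundary has gcd(4,2) + gcd(0,3) + gcd(4,5) = 2+3+1 = 6.
Scaling by 2 multiplies the area by 2² = 4 (so the new area is 24) and multiplies the boundary lattice-point count by 2, giving 12.
By Pick's theorem, the interior count of the dilated polygon is 24 − 12/2 + 1 = 19.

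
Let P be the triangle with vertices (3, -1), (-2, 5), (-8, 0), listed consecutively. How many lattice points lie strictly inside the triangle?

By the shoelace formula, twice the signed area is |[3·5 − (-2)·(-1)] + [(-2)·0 − (-8)·5] + [(-8)·(-1) − 3·0]| = 61, so the area is 30.5.
Summing gcd(|Δx|,|Δy|) over the edges gives the boundary count: gcd(5,6) + gcd(6,5) + gcd(11,1) = 1+1+1 = 3.
Pick's theorem gives I = A − B/2 + 1 = 30.5 − 3/2 + 1 = 30.

30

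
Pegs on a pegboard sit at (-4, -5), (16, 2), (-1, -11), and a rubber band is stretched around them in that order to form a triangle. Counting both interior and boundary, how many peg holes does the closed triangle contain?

By the shoelace formula, twice the signed area is |((-4)·2 − 16·(-5)) + (16·(-11) − (-1)·2) + ((-1)·(-5) − (-4)·(-11))| = 141, so the area is 141/2.
Along each edge there are gcd(|Δx|,|Δy|)+1 lattice points, so counting each shared vertex once the boundary has gcd(20,7) + gcd(17,13) + gcd(3,6) = 1+1+3 = 5.
Pick's theorem gives I = A − B/2 + 1 = 141/2 − 5/2 + 1 = 69, so the closed region contains I + B = 69 + 5 = 74 lattice points.

74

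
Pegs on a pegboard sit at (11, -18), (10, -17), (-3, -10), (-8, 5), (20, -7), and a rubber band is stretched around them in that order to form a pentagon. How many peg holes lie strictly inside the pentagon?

The shoelace formula gives twice the area as |(11·(-17) − 10·(-18)) + (10·(-10) − (-3)·(-17)) + ((-3)·5 − (-8)·(-10)) + ((-8)·(-7) − 20·5) + (20·(-18) − 11·(-7))| = 580, so the area is 290.
The number of boundary lattice points is Σ gcd(|Δx|,|Δy|) = gcd(1,1) + gcd(13,7) + gcd(5,15) + gcd(28,12) + gcd(9,11) = 1+1+5+4+1 = 12.
Pick's theorem gives I = A − B/2 + 1 = 290 − 12/2 + 1 = 285.

285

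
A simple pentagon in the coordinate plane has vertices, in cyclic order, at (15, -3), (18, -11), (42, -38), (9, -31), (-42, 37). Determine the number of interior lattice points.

By the shoelace formula, twice the signed area is |(15·(-11) − 18·(-3)) + (18·(-38) − 42·(-11)) + (42·(-31) − 9·(-38)) + (9·37 − (-42)·(-31)) + ((-42)·(-3) − 15·37)| = 2691, so the area is 1345.5.
Along each edge there are gcd(|Δx|,|Δy|)+1 lattice points, so counting each shared vertex once the boundary has gcd(3,8) + gcd(24,27) + gcd(33,7) + gcd(51,68) + gcd(57,40) = 1+3+1+17+1 = 23.
By Pick's theorem A = I + B/2 − 1, so I = 1345.5 − 23/2 + 1 = 1335.

1335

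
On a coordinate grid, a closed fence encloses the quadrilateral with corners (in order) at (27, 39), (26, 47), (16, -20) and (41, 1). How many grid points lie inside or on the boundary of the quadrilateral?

699

By the shoelace formula, twice the signed area is |(27·47 − 26·39) + (26·(-20) − 16·47) + (16·1 − 41·(-20)) + (41·39 − 27·1)| = 1391, so the area is 695.5.
Along each edge there are gcd(|Δx|,|Δy|)+1 lattice points, so counting each shared vertex once the boundary has gcd(1,8) + gcd(10,67) + gcd(25,21) + gcd(14,38) = 1+1+1+2 = 5.
Pick's theorem gives I = A − B/2 + 1 = 695.5 − 5/2 + 1 = 694, so the closed region contains I + B = 694 + 5 = 699 lattice points.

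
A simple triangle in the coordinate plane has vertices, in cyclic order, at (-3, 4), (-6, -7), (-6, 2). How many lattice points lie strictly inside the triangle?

9

The shoelace formula gives twice the area as |((-3)·(-7) − (-6)·4) + ((-6)·2 − (-6)·(-7)) + ((-6)·4 − (-3)·2)| = 27, so the area is 27/2.
Summing gcd(|Δx|,|Δy|) over the edges gives the boundary count: gcd(3,11) + gcd(0,9) + gcd(3,2) = 1+9+1 = 11.
By Pick's theorem A = I + B/2 − 1, so I = 27/2 − 11/2 + 1 = 9.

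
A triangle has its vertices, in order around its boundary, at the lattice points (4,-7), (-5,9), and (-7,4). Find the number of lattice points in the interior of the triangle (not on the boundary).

By the shoelace formula, twice the signed area is |(4·9 − (-5)·(-7)) + ((-5)·4 − (-7)·9) + ((-7)·(-7) − 4·4)| = 77, so the area is 38.5.
Summing gcd(|Δx|,|Δy|) over the edges gives the boundary count: gcd(9,16) + gcd(2,5) + gcd(11,11) = 1+1+11 = 13.
By Pick's theorem A = I + B/2 − 1, so I = 38.5 − 13/2 + 1 = 33.

33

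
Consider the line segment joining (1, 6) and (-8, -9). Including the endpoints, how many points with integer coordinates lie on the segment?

The number of lattice points on a segment between lattice points is gcd(|Δx|,|Δy|) + 1 = gcd(9,15) + 1 = 3 + 1 = 4.

4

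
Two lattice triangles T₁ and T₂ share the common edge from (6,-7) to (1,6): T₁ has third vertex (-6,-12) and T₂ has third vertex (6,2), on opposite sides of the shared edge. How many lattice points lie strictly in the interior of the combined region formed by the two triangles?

108

The union is the simple quadrilateral with vertices (6,-7), (-6,-12), (1,6), (6,2) in order.
By the shoelace formula, twice the signed area is |[6·(-12) − (-6)·(-7)] + [(-6)·6 − 1·(-12)] + [1·2 − 6·6] + [6·(-7) − 6·2]| = 226, so the area is 113.
Along each edge there are gcd(|Δx|,|Δy|)+1 lattice points, so counting each shared vertex once the boundary has gcd(12,5) + gcd(7,18) + gcd(5,4) + gcd(0,9) = 1+1+1+9 = 12.
By Pick's theorem I = A − B/2 + 1 = 113 − 12/2 + 1 = 108.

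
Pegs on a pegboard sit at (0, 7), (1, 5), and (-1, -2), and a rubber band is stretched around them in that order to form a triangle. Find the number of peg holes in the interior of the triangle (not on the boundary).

The shoelace formula gives twice the area as |[0·5 − 1·7] + [1·(-2) − (-1)·5] + [(-1)·7 − 0·(-2)]| = 11, so the area is 11/2.
Summing gcd(|Δx|,|Δy|) over the edges gives the boundary count: gcd(1,2) + gcd(2,7) + gcd(1,9) = 1+1+1 = 3.
By Pick's theorem A = I + B/2 − 1, so I = 11/2 − 3/2 + 1 = 5.

5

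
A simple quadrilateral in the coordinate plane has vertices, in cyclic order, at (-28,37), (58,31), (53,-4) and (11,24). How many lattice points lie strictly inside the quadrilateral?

1231

The shoelace formula gives twice the area as |((-28)·31 − 58·37) + (58·(-4) − 53·31) + (53·24 − 11·(-4)) + (11·37 − (-28)·24)| = 2494, so the area is 1247.
Along each edge there are gcd(|Δx|,|Δy|)+1 lattice points, so counting each shared vertex once the boundary has gcd(86,6) + gcd(5,35) + gcd(42,28) + gcd(39,13) = 2+5+14+13 = 34.
Pick's theorem gives I = A − B/2 + 1 = 1247 − 34/2 + 1 = 1231.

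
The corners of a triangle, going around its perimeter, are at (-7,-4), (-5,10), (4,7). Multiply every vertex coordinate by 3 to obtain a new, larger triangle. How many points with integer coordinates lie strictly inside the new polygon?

571

By the shoelace formula, twice the signed area is |[(-7)·10 − (-5)·(-4)] + [(-5)·7 − 4·10] + [4·(-4) − (-7)·7]| = 132, so the area is 66.
Along each edge there are gcd(|Δx|,|Δy|)+1 lattice points, so counting each shared vertex once the boundary has gcd(2,14) + gcd(9,3) + gcd(11,11) = 2+3+11 = 16.
Scaling by 3 multiplies the area by 3² = 9 (so the new area is 594) and multiplies the boundary lattice-point count by 3, giving 48.
By Pick's theorem, the interior count of the dilated polygon is 594 − 48/2 + 1 = 571.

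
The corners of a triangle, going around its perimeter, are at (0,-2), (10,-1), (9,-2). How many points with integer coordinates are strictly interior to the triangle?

0

By the shoelace formula, twice the signed area is |[0·(-1) − 10·(-2)] + [10·(-2) − 9·(-1)] + [9·(-2) − 0·(-2)]| = 9, so the area is 9/2.
Summing gcd(|Δx|,|Δy|) over the edges gives the boundary count: gcd(10,1) + gcd(1,1) + gcd(9,0) = 1+1+9 = 11.
By Pick's theorem A = I + B/2 − 1, so I = 9/2 − 11/2 + 1 = 0.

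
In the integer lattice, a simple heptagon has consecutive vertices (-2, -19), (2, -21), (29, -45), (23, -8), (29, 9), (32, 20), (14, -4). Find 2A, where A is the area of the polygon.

By the shoelace formula, twice the signed area is |[(-2)·(-21) − 2·(-19)] + [2·(-45) − 29·(-21)] + [29·(-8) − 23·(-45)] + [23·9 − 29·(-8)] + [29·20 − 32·9] + [32·(-4) − 14·20] + [14·(-19) − (-2)·(-4)]| = 1451, so the area is 1451/2.

1451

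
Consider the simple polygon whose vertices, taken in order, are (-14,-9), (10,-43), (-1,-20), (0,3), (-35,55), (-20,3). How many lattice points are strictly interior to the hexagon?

By the shoelace formula, twice the signed area is |((-14)·(-43) − 10·(-9)) + (10·(-20) − (-1)·(-43)) + ((-1)·3 − 0·(-20)) + (0·55 − (-35)·3) + ((-35)·3 − (-20)·55) + ((-20)·(-9) − (-14)·3)| = 1768, so the area is 884.
The number of boundary lattice points is Σ gcd(|Δx|,|Δy|) = gcd(24,34) + gcd(11,23) + gcd(1,23) + gcd(35,52) + gcd(15,52) + gcd(6,12) = 2+1+1+1+1+6 = 12.
By Pick's theorem A = I + B/2 − 1, so I = 884 − 12/2 + 1 = 879.

879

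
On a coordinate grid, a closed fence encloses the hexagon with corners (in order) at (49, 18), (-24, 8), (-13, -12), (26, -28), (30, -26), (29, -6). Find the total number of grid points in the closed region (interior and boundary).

By the shoelace formula, twice the signed area is |[49·8 − (-24)·18] + [(-24)·(-12) − (-13)·8] + [(-13)·(-28) − 26·(-12)] + [26·(-26) − 30·(-28)] + [30·(-6) − 29·(-26)] + [29·18 − 49·(-6)]| = 3446, so the area is 1723.
Along each edge there are gcd(|Δx|,|Δy|)+1 lattice points, so counting each shared vertex once the boundary has gcd(73,10) + gcd(11,20) + gcd(39,16) + gcd(4,2) + gcd(1,20) + gcd(20,24) = 1+1+1+2+1+4 = 10.
Pick's theorem gives I = A − B/2 + 1 = 1723 − 10/2 + 1 = 1719, so the closed region contains I + B = 1719 + 10 = 1729 lattice points.

1729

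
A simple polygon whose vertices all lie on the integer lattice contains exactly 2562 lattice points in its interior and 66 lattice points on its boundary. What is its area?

By Pick's theorem, A = I + B/2 − 1 = 2562 + 66/2 − 1 = 2594.

2594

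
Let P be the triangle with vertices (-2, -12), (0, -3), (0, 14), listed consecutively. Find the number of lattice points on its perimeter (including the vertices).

Summing gcd(|Δx|,|Δy|) over the edges gives the boundary count: gcd(2,9) + gcd(0,17) + gcd(2,26) = 1+17+2 = 20.

20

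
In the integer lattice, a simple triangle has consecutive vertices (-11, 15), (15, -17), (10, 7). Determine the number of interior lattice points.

The shoelace formula gives twice the area as |[(-11)·(-17) − 15·15] + [15·7 − 10·(-17)] + [10·15 − (-11)·7]| = 464, so the area is 232.
Along each edge there are gcd(|Δx|,|Δy|)+1 lattice points, so counting each shared vertex once the boundary has gcd(26,32) + gcd(5,24) + gcd(21,8) = 2+1+1 = 4.
Pick's theorem gives I = A − B/2 + 1 = 232 − 4/2 + 1 = 231.

231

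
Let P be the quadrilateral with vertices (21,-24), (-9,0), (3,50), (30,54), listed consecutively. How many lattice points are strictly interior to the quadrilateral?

1924

Using the shoelace formula, 2A = |(21·0 − (-9)·(-24)) + ((-9)·50 − 3·0) + (3·54 − 30·50) + (30·(-24) − 21·54)| = 3858, so the area is 1929.
Along each edge there are gcd(|Δx|,|Δy|)+1 lattice points, so counting each shared vertex once the boundary has gcd(30,24) + gcd(12,50) + gcd(27,4) + gcd(9,78) = 6+2+1+3 = 12.
Pick's theorem gives I = A − B/2 + 1 = 1929 − 12/2 + 1 = 1924.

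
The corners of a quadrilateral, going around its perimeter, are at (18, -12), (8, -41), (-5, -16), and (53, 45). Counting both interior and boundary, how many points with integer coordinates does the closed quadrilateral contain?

The shoelace formula gives twice the area as |[18·(-41) − 8·(-12)] + [8·(-16) − (-5)·(-41)] + [(-5)·45 − 53·(-16)] + [53·(-12) − 18·45]| = 1798, so the area is 899.
The number of boundary lattice points is Σ gcd(|Δx|,|Δy|) = gcd(10,29) + gcd(13,25) + gcd(58,61) + gcd(35,57) = 1+1+1+1 = 4.
Pick's theorem gives I = A − B/2 + 1 = 899 − 4/2 + 1 = 898, so the closed region contains I + B = 898 + 4 = 902 lattice points.

902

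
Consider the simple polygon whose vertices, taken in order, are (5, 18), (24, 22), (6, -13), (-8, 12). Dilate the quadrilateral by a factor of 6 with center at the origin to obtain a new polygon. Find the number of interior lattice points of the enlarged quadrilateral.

By the shoelace formula, twice the signed area is |(5·22 − 24·18) + (24·(-13) − 6·22) + (6·12 − (-8)·(-13)) + ((-8)·18 − 5·12)| = 1002, so the area is 501.
The number of boundary lattice points is Σ gcd(|Δx|,|Δy|) = gcd(19,4) + gcd(18,35) + gcd(14,25) + gcd(13,6) = 1+1+1+1 = 4.
Scaling by 6 multiplies the area by 6² = 36 (so the new area is 18036) and multiplies the boundary lattice-point count by 6, giving 24.
By Pick's theorem, the interior count of the dilated polygon is 18036 − 24/2 + 1 = 18025.

18025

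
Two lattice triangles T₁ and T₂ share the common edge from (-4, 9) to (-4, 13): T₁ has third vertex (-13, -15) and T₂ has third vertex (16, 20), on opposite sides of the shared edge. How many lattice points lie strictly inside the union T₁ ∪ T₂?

The union is the simple quadrilateral with vertices (-4, 9), (-13, -15), (-4, 13), (16, 20) in order.
Using the shoelace formula, 2A = |((-4)·(-15) − (-13)·9) + ((-13)·13 − (-4)·(-15)) + ((-4)·20 − 16·13) + (16·9 − (-4)·20)| = 116, so the area is 58.
The number of boundary lattice points is Σ gcd(|Δx|,|Δy|) = gcd(9,24) + gcd(9,28) + gcd(20,7) + gcd(20,11) = 3+1+1+1 = 6.
By Pick's theorem I = A − B/2 + 1 = 58 − 6/2 + 1 = 56.

56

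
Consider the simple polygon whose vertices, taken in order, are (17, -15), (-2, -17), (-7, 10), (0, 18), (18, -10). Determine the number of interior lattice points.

502

Using the shoelace formula, 2A = |[17·(-17) − (-2)·(-15)] + [(-2)·10 − (-7)·(-17)] + [(-7)·18 − 0·10] + [0·(-10) − 18·18] + [18·(-15) − 17·(-10)]| = 1008, so the area is 504.
Along each edge there are gcd(|Δx|,|Δy|)+1 lattice points, so counting each shared vertex once the boundary has gcd(19,2) + gcd(5,27) + gcd(7,8) + gcd(18,28) + gcd(1,5) = 1+1+1+2+1 = 6.
Pick's theorem gives I = A − B/2 + 1 = 504 − 6/2 + 1 = 502.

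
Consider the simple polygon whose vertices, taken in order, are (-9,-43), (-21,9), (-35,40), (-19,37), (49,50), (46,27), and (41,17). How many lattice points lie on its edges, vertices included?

Along each edge there are gcd(|Δx|,|Δy|)+1 lattice points, so counting each shared vertex once the boundary has gcd(12,52) + gcd(14,31) + gcd(16,3) + gcd(68,13) + gcd(3,23) + gcd(5,10) + gcd(50,60) = 4+1+1+1+1+5+10 = 23.

23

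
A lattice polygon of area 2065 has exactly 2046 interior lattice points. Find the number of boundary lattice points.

40

Pick's theorem gives A = I + B/2 − 1, so B = 2(A − I + 1) = 2(2065 − 2046 + 1) = 40.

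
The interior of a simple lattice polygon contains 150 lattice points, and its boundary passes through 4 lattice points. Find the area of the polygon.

By Pick's theorem, A = I + B/2 − 1 = 150 + 4/2 − 1 = 151.

151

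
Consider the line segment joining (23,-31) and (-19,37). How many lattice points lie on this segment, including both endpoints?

3

The number of lattice points on a segment between lattice points is gcd(|Δx|,|Δy|) + 1 = gcd(42,68) + 1 = 2 + 1 = 3.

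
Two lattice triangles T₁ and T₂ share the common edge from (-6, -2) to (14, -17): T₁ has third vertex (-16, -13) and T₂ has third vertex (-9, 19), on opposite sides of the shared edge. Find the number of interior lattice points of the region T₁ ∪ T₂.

The union is the simple quadrilateral with vertices (-6, -2), (-16, -13), (14, -17), (-9, 19) in order.
The shoelace formula gives twice the area as |[(-6)·(-13) − (-16)·(-2)] + [(-16)·(-17) − 14·(-13)] + [14·19 − (-9)·(-17)] + [(-9)·(-2) − (-6)·19]| = 745, so the area is 372.5.
The number of boundary lattice points is Σ gcd(|Δx|,|Δy|) = gcd(10,11) + gcd(30,4) + gcd(23,36) + gcd(3,21) = 1+2+1+3 = 7.
By Pick's theorem I = A − B/2 + 1 = 372.5 − 7/2 + 1 = 370.

370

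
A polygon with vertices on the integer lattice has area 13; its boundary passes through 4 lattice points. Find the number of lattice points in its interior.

Pick's theorem A = I + B/2 − 1 rearranges to I = A − B/2 + 1 = 13 − 4/2 + 1 = 12.

12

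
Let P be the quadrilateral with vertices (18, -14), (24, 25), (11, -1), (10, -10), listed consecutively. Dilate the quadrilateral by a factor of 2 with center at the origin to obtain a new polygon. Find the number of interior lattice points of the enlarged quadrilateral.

834

Using the shoelace formula, 2A = |[18·25 − 24·(-14)] + [24·(-1) − 11·25] + [11·(-10) − 10·(-1)] + [10·(-14) − 18·(-10)]| = 427, so the area is 427/2.
Along each edge there are gcd(|Δx|,|Δy|)+1 lattice points, so counting each shared vertex once the boundary has gcd(6,39) + gcd(13,26) + gcd(1,9) + gcd(8,4) = 3+13+1+4 = 21.
Scaling by 2 multiplies the area by 2² = 4 (so the new area is 854) and multiplies the boundary lattice-point count by 2, giving 42.
By Pick's theorem, the interior count of the dilated polygon is 854 − 42/2 + 1 = 834.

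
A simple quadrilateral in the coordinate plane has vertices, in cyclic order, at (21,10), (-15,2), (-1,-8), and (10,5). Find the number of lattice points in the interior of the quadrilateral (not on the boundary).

189

The shoelace formula gives twice the area as |[21·2 − (-15)·10] + [(-15)·(-8) − (-1)·2] + [(-1)·5 − 10·(-8)] + [10·10 − 21·5]| = 384, so the area is 192.
Summing gcd(|Δx|,|Δy|) over the edges gives the boundary count: gcd(36,8) + gcd(14,10) + gcd(11,13) + gcd(11,5) = 4+2+1+1 = 8.
Pick's theorem gives I = A − B/2 + 1 = 192 − 8/2 + 1 = 189.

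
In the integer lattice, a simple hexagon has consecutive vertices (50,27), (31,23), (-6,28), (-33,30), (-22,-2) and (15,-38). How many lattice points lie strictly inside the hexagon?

2976

Using the shoelace formula, 2A = |(50·23 − 31·27) + (31·28 − (-6)·23) + ((-6)·30 − (-33)·28) + ((-33)·(-2) − (-22)·30) + ((-22)·(-38) − 15·(-2)) + (15·27 − 50·(-38))| = 5960, so the area is 2980.
The number of boundary lattice points is Σ gcd(|Δx|,|Δy|) = gcd(19,4) + gcd(37,5) + gcd(27,2) + gcd(11,32) + gcd(37,36) + gcd(35,65) = 1+1+1+1+1+5 = 10.
By Pick's theorem A = I + B/2 − 1, so I = 2980 − 10/2 + 1 = 2976.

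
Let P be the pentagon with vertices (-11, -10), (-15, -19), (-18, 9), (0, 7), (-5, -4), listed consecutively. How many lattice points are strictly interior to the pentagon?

247

Using the shoelace formula, 2A = |((-11)·(-19) − (-15)·(-10)) + ((-15)·9 − (-18)·(-19)) + ((-18)·7 − 0·9) + (0·(-4) − (-5)·7) + ((-5)·(-10) − (-11)·(-4))| = 503, so the area is 251.5.
Summing gcd(|Δx|,|Δy|) over the edges gives the boundary count: gcd(4,9) + gcd(3,28) + gcd(18,2) + gcd(5,11) + gcd(6,6) = 1+1+2+1+6 = 11.
By Pick's theorem A = I + B/2 − 1, so I = 251.5 − 11/2 + 1 = 247.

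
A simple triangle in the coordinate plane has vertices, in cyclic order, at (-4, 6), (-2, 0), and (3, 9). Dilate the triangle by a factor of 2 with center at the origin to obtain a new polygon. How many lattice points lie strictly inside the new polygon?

93

Using the shoelace formula, 2A = |[(-4)·0 − (-2)·6] + [(-2)·9 − 3·0] + [3·6 − (-4)·9]| = 48, so the area is 24.
Along each edge there are gcd(|Δx|,|Δy|)+1 lattice points, so counting each shared vertex once the boundary has gcd(2,6) + gcd(5,9) + gcd(7,3) = 2+1+1 = 4.
Scaling by 2 multiplies the area by 2² = 4 (so the new area is 96) and multiplies the boundary lattice-point count by 2, giving 8.
By Pick's theorem, the interior count of the dilated polygon is 96 − 8/2 + 1 = 93.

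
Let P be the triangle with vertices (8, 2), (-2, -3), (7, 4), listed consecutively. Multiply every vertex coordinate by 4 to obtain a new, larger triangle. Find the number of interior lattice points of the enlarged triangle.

The shoelace formula gives twice the area as |[8·(-3) − (-2)·2] + [(-2)·4 − 7·(-3)] + [7·2 − 8·4]| = 25, so the area is 25/2.
Along each edge there are gcd(|Δx|,|Δy|)+1 lattice points, so counting each shared vertex once the boundary has gcd(10,5) + gcd(9,7) + gcd(1,2) = 5+1+1 = 7.
Scaling by 4 multiplies the area by 4² = 16 (so the new area is 200) and multiplies the boundary lattice-point count by 4, giving 28.
By Pick's theorem, the interior count of the dilated polygon is 200 − 28/2 + 1 = 187.

187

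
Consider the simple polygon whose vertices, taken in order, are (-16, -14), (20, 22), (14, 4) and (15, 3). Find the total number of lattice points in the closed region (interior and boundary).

263

The shoelace formula gives twice the area as |[(-16)·22 − 20·(-14)] + [20·4 − 14·22] + [14·3 − 15·4] + [15·(-14) − (-16)·3]| = 480, so the area is 240.
Summing gcd(|Δx|,|Δy|) over the edges gives the boundary count: gcd(36,36) + gcd(6,18) + gcd(1,1) + gcd(31,17) = 36+6+1+1 = 44.
Pick's theorem gives I = A − B/2 + 1 = 240 − 44/2 + 1 = 219, so the closed region contains I + B = 219 + 44 = 263 lattice points.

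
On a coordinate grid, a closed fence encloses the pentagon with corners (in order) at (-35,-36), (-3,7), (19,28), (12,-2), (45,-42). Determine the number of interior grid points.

The shoelace formula gives twice the area as |((-35)·7 − (-3)·(-36)) + ((-3)·28 − 19·7) + (19·(-2) − 12·28) + (12·(-42) − 45·(-2)) + (45·(-36) − (-35)·(-42))| = 4448, so the area is 2224.
The number of boundary lattice points is Σ gcd(|Δx|,|Δy|) = gcd(32,43) + gcd(22,21) + gcd(7,30) + gcd(33,40) + gcd(80,6) = 1+1+1+1+2 = 6.
By Pick's theorem A = I + B/2 − 1, so I = 2224 − 6/2 + 1 = 2222.

2222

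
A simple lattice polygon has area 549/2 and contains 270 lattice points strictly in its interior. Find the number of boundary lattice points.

11

Pick's theorem gives A = I + B/2 − 1, so B = 2(A − I + 1) = 2(549/2 − 270 + 1) = 11.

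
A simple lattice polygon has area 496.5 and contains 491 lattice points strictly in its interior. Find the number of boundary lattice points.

13

Pick's theorem gives A = I + B/2 − 1, so B = 2(A − I + 1) = 2(496.5 − 491 + 1) = 13.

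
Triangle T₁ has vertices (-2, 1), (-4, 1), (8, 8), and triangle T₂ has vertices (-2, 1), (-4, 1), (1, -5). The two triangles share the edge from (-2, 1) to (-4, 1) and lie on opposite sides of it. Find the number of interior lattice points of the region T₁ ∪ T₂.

The union is the simple quadrilateral with vertices (-2, 1), (8, 8), (-4, 1), (1, -5) in order.
Using the shoelace formula, 2A = |[(-2)·8 − 8·1] + [8·1 − (-4)·8] + [(-4)·(-5) − 1·1] + [1·1 − (-2)·(-5)]| = 26, so the area is 13.
Summing gcd(|Δx|,|Δy|) over the edges gives the boundary count: gcd(10,7) + gcd(12,7) + gcd(5,6) + gcd(3,6) = 1+1+1+3 = 6.
By Pick's theorem I = A − B/2 + 1 = 13 − 6/2 + 1 = 11.

11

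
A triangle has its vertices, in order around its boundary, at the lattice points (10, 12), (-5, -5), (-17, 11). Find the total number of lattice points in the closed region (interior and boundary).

226

Using the shoelace formula, 2A = |(10·(-5) − (-5)·12) + ((-5)·11 − (-17)·(-5)) + ((-17)·12 − 10·11)| = 444, so the area is 222.
The number of boundary lattice points is Σ gcd(|Δx|,|Δy|) = gcd(15,17) + gcd(12,16) + gcd(27,1) = 1+4+1 = 6.
Pick's theorem gives I = A − B/2 + 1 = 222 − 6/2 + 1 = 220, so the closed region contains I + B = 220 + 6 = 226 lattice points.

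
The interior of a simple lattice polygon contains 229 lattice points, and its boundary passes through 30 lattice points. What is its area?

243

By Pick's theorem, A = I + B/2 − 1 = 229 + 30/2 − 1 = 243.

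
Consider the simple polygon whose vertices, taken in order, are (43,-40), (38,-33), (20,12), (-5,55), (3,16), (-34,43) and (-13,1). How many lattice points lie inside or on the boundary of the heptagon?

Using the shoelace formula, 2A = |[43·(-33) − 38·(-40)] + [38·12 − 20·(-33)] + [20·55 − (-5)·12] + [(-5)·16 − 3·55] + [3·43 − (-34)·16] + [(-34)·1 − (-13)·43] + [(-13)·(-40) − 43·1]| = 3807, so the area is 3807/2.
Summing gcd(|Δx|,|Δy|) over the edges gives the boundary count: gcd(5,7) + gcd(18,45) + gcd(25,43) + gcd(8,39) + gcd(37,27) + gcd(21,42) + gcd(56,41) = 1+9+1+1+1+21+1 = 35.
Pick's theorem gives I = A − B/2 + 1 = 3807/2 − 35/2 + 1 = 1887, so the closed region contains I + B = 1887 + 35 = 1922 lattice points.

1922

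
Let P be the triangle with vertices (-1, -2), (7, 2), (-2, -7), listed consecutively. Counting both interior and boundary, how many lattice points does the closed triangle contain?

26

Using the shoelace formula, 2A = |[(-1)·2 − 7·(-2)] + [7·(-7) − (-2)·2] + [(-2)·(-2) − (-1)·(-7)]| = 36, so the area is 18.
Summing gcd(|Δx|,|Δy|) over the edges gives the boundary count: gcd(8,4) + gcd(9,9) + gcd(1,5) = 4+9+1 = 14.
Pick's theorem gives I = A − B/2 + 1 = 18 − 14/2 + 1 = 12, so the closed region contains I + B = 12 + 14 = 26 lattice points.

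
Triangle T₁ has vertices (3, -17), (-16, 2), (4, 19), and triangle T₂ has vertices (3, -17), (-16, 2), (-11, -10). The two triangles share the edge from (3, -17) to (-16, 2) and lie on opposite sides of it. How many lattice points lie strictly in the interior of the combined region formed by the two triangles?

414

The union is the simple quadrilateral with vertices (3, -17), (4, 19), (-16, 2), (-11, -10) in order.
The shoelace formula gives twice the area as |(3·19 − 4·(-17)) + (4·2 − (-16)·19) + ((-16)·(-10) − (-11)·2) + ((-11)·(-17) − 3·(-10))| = 836, so the area is 418.
Summing gcd(|Δx|,|Δy|) over the edges gives the boundary count: gcd(1,36) + gcd(20,17) + gcd(5,12) + gcd(14,7) = 1+1+1+7 = 10.
By Pick's theorem I = A − B/2 + 1 = 418 − 10/2 + 1 = 414.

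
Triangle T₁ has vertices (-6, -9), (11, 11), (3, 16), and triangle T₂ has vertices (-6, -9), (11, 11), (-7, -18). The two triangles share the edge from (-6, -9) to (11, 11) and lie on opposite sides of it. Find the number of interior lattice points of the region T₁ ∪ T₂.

The union is the simple quadrilateral with vertices (-6, -9), (3, 16), (11, 11), (-7, -18) in order.
The shoelace formula gives twice the area as |[(-6)·16 − 3·(-9)] + [3·11 − 11·16] + [11·(-18) − (-7)·11] + [(-7)·(-9) − (-6)·(-18)]| = 378, so the area is 189.
Along each edge there are gcd(|Δx|,|Δy|)+1 lattice points, so counting each shared vertex once the boundary has gcd(9,25) + gcd(8,5) + gcd(18,29) + gcd(1,9) = 1+1+1+1 = 4.
By Pick's theorem I = A − B/2 + 1 = 189 − 4/2 + 1 = 188.

188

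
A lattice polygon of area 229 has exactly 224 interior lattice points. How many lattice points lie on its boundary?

12

Pick's theorem gives A = I + B/2 − 1, so B = 2(A − I + 1) = 2(229 − 224 + 1) = 12.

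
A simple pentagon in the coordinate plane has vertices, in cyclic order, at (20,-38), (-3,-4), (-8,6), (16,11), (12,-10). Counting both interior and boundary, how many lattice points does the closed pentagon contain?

The shoelace formula gives twice the area as |(20·(-4) − (-3)·(-38)) + ((-3)·6 − (-8)·(-4)) + ((-8)·11 − 16·6) + (16·(-10) − 12·11) + (12·(-38) − 20·(-10))| = 976, so the area is 488.
The number of boundary lattice points is Σ gcd(|Δx|,|Δy|) = gcd(23,34) + gcd(5,10) + gcd(24,5) + gcd(4,21) + gcd(8,28) = 1+5+1+1+4 = 12.
Pick's theorem gives I = A − B/2 + 1 = 488 − 12/2 + 1 = 483, so the closed region contains I + B = 483 + 12 = 495 lattice points.

495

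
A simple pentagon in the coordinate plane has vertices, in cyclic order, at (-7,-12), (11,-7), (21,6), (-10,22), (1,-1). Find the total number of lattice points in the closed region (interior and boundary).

446

By the shoelace formula, twice the signed area is |((-7)·(-7) − 11·(-12)) + (11·6 − 21·(-7)) + (21·22 − (-10)·6) + ((-10)·(-1) − 1·22) + (1·(-12) − (-7)·(-1))| = 885, so the area is 442.5.
Along each edge there are gcd(|Δx|,|Δy|)+1 lattice points, so counting each shared vertex once the boundary has gcd(18,5) + gcd(10,13) + gcd(31,16) + gcd(11,23) + gcd(8,11) = 1+1+1+1+1 = 5.
Pick's theorem gives I = A − B/2 + 1 = 442.5 − 5/2 + 1 = 441, so the closed region contains I + B = 441 + 5 = 446 lattice points.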